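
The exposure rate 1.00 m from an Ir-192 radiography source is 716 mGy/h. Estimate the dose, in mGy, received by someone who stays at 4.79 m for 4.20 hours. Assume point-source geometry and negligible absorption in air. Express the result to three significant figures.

131 mGy

Using I₁d₁² = I₂d₂², rate at 4.79 m:
(1.00/4.79)² = 0.04358, so 716 × 0.04358 = 31.20 mGy/h.
Dose = rate × time = 31.20 mGy/h × 4.200 h = 131.0 mGy.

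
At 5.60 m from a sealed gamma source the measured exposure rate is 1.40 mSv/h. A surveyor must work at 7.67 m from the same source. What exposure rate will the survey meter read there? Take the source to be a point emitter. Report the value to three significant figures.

Using I₁d₁² = I₂d₂², scaling from 5.60 m to 7.67 m:
(5.60/7.67)² = 0.5331, so 1.40 × 0.5331 = 0.7463 mSv/h.

0.746 mSv/h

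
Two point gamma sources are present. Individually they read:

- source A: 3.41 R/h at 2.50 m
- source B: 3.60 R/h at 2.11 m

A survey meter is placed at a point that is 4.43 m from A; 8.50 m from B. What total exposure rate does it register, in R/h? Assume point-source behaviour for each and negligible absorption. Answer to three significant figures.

Each source contributes Iᵢ·(dᵢ/rᵢ)²; contributions add.
A: 3.41 × (2.50/4.43)² = 1.086 R/h
B: 3.60 × (2.11/8.50)² = 0.2218 R/h
Total = 1.086 + 0.2218 = 1.308 R/h.

1.31 R/h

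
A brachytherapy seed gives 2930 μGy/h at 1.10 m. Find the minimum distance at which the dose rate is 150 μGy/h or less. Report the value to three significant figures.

4.86 m

Intensity scales as (d₁/d₂)², so d₂ = d₁·√(I₁/I₂).
I₁/I₂ = 2930/150 = 19.53, so d₂ = 1.10 × √19.53 = 4.861 m.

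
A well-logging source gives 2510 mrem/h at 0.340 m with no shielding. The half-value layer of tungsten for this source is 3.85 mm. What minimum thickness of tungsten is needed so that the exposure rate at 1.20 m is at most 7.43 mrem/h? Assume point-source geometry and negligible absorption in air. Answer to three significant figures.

18.3 mm

At 1.20 m, distance alone gives (0.340/1.20)² = 0.08028, so 2510 × 0.08028 = 201.5 mrem/h.
Further attenuation needed: 201.5/7.43 = 27.12.
n = log₂(27.12) = 4.761 half-value layers.
Thickness = 4.761 × 3.85 mm = 18.33 mm.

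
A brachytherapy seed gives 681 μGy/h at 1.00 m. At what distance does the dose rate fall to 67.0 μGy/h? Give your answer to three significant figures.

3.19 m

By the inverse-square law, d₂ = d₁·√(I₁/I₂).
I₁/I₂ = 681/67.0 = 10.16, so d₂ = 1.00 × √10.16 = 3.187 m.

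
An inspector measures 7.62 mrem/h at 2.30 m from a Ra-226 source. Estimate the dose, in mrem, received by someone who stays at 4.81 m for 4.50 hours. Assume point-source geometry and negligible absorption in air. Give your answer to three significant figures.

7.84 mrem

Applying the 1/r² law, rate at 4.81 m:
(2.30/4.81)² = 0.2286, so 7.62 × 0.2286 = 1.742 mrem/h.
Dose = rate × time = 1.742 mrem/h × 4.500 h = 7.839 mrem.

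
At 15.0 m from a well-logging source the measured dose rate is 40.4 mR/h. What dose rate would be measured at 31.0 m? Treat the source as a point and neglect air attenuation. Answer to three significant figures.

9.46 mR/h

By the inverse-square law, scaling from 15.0 m to 31.0 m:
(15.0/31.0)² = 0.2341, so 40.4 × 0.2341 = 9.458 mR/h.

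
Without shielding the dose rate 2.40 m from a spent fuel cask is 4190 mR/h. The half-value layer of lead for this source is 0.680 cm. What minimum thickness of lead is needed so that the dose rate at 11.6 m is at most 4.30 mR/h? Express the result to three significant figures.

At 11.6 m, distance alone gives 4190 × (2.40/11.6)² = 4190 × 0.04281 = 179.4 mR/h.
Further attenuation needed: 179.4/4.30 = 41.72.
n = log₂(41.72) = 5.383 half-value layers.
Thickness = 5.383 × 0.680 cm = 3.660 cm.

3.66 cm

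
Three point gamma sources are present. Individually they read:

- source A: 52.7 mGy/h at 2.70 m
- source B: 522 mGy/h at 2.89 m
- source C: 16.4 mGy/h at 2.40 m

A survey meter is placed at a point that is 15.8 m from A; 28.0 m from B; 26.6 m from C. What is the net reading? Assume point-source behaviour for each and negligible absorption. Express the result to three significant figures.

By superposition, sum each source's inverse-square contribution:
A: 52.7 × (2.70/15.8)² = 1.539 mGy/h
B: 522 × (2.89/28.0)² = 5.561 mGy/h
C: 16.4 × (2.40/26.6)² = 0.1335 mGy/h
Total = 1.539 + 5.561 + 0.1335 = 7.234 mGy/h.

7.23 mGy/h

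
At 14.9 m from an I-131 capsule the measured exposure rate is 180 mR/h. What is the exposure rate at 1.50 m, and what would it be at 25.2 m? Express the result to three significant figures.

Intensity scales as (d₁/d₂)², so
At 1.50 m: (14.9/1.50)² = 98.67, so 180 × 98.67 = 17760 mR/h
At 25.2 m: 17760 × (1.50/25.2)² = 17760 × 0.003543 = 62.92 mR/h.

17800 mR/h; 62.9 mR/h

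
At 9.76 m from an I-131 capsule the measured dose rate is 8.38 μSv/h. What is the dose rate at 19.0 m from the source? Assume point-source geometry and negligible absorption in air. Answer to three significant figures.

2.21 μSv/h

By the inverse-square law, scaling from 9.76 m to 19.0 m:
8.38 × (9.76/19.0)² = 8.38 × 0.2639 = 2.211 μSv/h.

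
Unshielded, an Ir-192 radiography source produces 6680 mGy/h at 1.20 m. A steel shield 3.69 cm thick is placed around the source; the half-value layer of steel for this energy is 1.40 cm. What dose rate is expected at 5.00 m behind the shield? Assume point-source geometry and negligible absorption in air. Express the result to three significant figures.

Distance alone: (1.20/5.00)² = 0.05760, so 6680 × 0.05760 = 384.8 mGy/h.
Shield: 3.69/1.40 = 2.636 half-value layers → attenuation 2^(−2.636) = 0.1609.
Combined: 384.8 × 0.1609 = 61.91 mGy/h.

61.9 mGy/h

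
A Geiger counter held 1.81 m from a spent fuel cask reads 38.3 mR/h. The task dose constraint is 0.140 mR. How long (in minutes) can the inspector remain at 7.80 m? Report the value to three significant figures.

4.07 min

Applying the 1/r² law, rate at 7.80 m:
(1.81/7.80)² = 0.05385, so 38.3 × 0.05385 = 2.062 mR/h.
Stay time = 0.140 mR ÷ 2.062 mR/h = 0.06790 h = 4.074 min.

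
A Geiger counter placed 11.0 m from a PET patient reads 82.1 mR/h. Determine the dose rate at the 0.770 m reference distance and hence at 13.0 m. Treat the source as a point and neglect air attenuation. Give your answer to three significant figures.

By the inverse-square law,
At 0.770 m: (11.0/0.770)² = 204.1, so 82.1 × 204.1 = 16760 mR/h
At 13.0 m: 16760 × (0.770/13.0)² = 16760 × 0.003508 = 58.79 mR/h.

16800 mR/h; 58.8 mR/h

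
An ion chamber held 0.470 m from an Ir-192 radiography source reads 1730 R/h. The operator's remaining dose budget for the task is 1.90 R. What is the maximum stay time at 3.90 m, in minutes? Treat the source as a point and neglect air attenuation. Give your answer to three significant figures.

Since intensity falls as 1/r², rate at 3.90 m:
(0.470/3.90)² = 0.01452, so 1730 × 0.01452 = 25.12 R/h.
Stay time = 1.90 R ÷ 25.12 R/h = 0.07564 h = 4.538 min.

4.54 min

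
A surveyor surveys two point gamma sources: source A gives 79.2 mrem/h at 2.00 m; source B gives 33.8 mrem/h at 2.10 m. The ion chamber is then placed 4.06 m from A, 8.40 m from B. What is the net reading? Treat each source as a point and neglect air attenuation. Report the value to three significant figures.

By superposition, sum each source's inverse-square contribution:
A: 79.2 × (2.00/4.06)² = 19.22 mrem/h
B: 33.8 × (2.10/8.40)² = 2.112 mrem/h
Total = 19.22 + 2.112 = 21.33 mrem/h.

21.3 mrem/h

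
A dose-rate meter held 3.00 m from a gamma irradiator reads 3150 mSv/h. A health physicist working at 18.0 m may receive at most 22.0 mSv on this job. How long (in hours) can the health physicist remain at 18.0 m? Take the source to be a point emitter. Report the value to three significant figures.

0.251 h

Since intensity falls as 1/r², rate at 18.0 m:
(3.00/18.0)² = 0.02778, so 3150 × 0.02778 = 87.51 mSv/h.
Stay time = 22.0 mSv ÷ 87.51 mSv/h = 0.2514 h.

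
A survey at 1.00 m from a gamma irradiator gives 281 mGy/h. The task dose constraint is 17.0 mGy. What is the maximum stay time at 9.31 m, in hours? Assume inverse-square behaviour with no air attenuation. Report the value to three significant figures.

5.24 h

Using I₁d₁² = I₂d₂², rate at 9.31 m:
(1.00/9.31)² = 0.01154, so 281 × 0.01154 = 3.243 mGy/h.
Stay time = 17.0 mGy ÷ 3.243 mGy/h = 5.242 h.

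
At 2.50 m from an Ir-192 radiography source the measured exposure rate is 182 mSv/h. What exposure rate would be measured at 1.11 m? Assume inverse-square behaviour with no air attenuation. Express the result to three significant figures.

By the inverse-square law, scaling from 2.50 m to 1.11 m:
182 × (2.50/1.11)² = 182 × 5.073 = 923.3 mSv/h.

923 mSv/h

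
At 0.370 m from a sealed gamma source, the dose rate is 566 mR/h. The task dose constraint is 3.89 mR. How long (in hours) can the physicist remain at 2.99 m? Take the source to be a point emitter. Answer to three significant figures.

Intensity scales as (d₁/d₂)², so rate at 2.99 m:
566 × (0.370/2.99)² = 566 × 0.01531 = 8.665 mR/h.
Stay time = 3.89 mR ÷ 8.665 mR/h = 0.4489 h.

0.449 h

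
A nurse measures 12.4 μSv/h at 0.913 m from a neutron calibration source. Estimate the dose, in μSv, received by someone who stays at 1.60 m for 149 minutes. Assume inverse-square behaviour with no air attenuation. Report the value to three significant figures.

10.0 μSv

Since intensity falls as 1/r², rate at 1.60 m:
12.4 × (0.913/1.60)² = 12.4 × 0.3256 = 4.037 μSv/h.
Dose = rate × time = 4.037 μSv/h × 2.483 h = 10.02 μSv.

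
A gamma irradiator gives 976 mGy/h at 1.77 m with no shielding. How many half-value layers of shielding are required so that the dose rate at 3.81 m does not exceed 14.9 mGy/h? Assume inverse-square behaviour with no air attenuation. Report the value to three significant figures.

3.82 half-value layers

At 3.81 m, distance alone gives 976 × (1.77/3.81)² = 976 × 0.2158 = 210.6 mGy/h.
Further attenuation needed: 210.6/14.9 = 14.13.
n = log₂(14.13) = 3.821 half-value layers.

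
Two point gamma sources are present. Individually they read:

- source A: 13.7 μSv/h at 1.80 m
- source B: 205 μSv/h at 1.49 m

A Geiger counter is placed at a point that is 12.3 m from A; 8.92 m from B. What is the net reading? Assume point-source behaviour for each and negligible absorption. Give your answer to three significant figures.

By superposition, sum each source's inverse-square contribution:
A: 13.7 × (1.80/12.3)² = 0.2934 μSv/h
B: 205 × (1.49/8.92)² = 5.720 μSv/h
Total = 0.2934 + 5.720 = 6.013 μSv/h.

6.01 μSv/h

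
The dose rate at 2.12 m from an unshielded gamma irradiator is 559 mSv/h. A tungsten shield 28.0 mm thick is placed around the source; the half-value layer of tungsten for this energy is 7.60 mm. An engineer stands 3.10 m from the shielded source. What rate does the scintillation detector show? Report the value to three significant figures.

Distance alone: 559 × (2.12/3.10)² = 559 × 0.4677 = 261.4 mSv/h.
Shield: 28.0/7.60 = 3.684 half-value layers → attenuation 2^(−3.684) = 0.07780.
Combined: 261.4 × 0.07780 = 20.34 mSv/h.

20.3 mSv/h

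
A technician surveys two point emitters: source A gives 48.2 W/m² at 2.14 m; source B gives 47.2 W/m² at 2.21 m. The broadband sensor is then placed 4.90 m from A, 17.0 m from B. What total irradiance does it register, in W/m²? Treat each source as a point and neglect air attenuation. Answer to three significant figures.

Each source contributes Iᵢ·(dᵢ/rᵢ)²; contributions add.
A: 48.2 × (2.14/4.90)² = 9.194 W/m²
B: 47.2 × (2.21/17.0)² = 0.7977 W/m²
Total = 9.194 + 0.7977 = 9.992 W/m².

9.99 W/m²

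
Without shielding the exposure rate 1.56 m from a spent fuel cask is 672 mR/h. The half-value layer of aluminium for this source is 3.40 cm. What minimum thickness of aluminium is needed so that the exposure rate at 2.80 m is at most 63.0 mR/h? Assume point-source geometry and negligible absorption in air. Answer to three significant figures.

5.87 cm

At 2.80 m, distance alone gives 672 × (1.56/2.80)² = 672 × 0.3104 = 208.6 mR/h.
Further attenuation needed: 208.6/63.0 = 3.311.
n = log₂(3.311) = 1.727 half-value layers.
Thickness = 1.727 × 3.40 cm = 5.872 cm.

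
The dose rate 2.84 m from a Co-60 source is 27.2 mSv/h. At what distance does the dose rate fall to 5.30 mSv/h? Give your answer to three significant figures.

6.43 m

Since intensity falls as 1/r², d₂ = d₁·√(I₁/I₂).
I₁/I₂ = 27.2/5.30 = 5.132, so d₂ = 2.84 × √5.132 = 6.434 m.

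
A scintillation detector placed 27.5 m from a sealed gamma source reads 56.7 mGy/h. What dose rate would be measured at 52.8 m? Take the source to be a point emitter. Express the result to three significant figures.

15.4 mGy/h

Since intensity falls as 1/r², scaling from 27.5 m to 52.8 m:
(27.5/52.8)² = 0.2713, so 56.7 × 0.2713 = 15.38 mGy/h.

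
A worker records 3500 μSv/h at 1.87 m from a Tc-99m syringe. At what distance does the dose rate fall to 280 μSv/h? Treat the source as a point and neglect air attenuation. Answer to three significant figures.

6.61 m

Since intensity falls as 1/r², d₂ = d₁·√(I₁/I₂).
I₁/I₂ = 3500/280 = 12.50, so d₂ = 1.87 × √12.50 = 6.611 m.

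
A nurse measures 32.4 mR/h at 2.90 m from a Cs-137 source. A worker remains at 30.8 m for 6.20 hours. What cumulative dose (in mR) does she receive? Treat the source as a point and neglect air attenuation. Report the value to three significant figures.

1.78 mR

By the inverse-square law, rate at 30.8 m:
32.4 × (2.90/30.8)² = 32.4 × 0.008865 = 0.2872 mR/h.
Dose = rate × time = 0.2872 mR/h × 6.200 h = 1.781 mR.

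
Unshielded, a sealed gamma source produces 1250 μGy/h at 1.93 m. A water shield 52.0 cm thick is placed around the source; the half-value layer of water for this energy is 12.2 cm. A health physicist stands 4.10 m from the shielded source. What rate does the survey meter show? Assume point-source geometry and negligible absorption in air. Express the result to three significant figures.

Distance alone: 1250 × (1.93/4.10)² = 1250 × 0.2216 = 277.0 μGy/h.
Shield: 52.0/12.2 = 4.262 half-value layers → attenuation 2^(−4.262) = 0.05212.
Combined: 277.0 × 0.05212 = 14.44 μGy/h.

14.4 μGy/h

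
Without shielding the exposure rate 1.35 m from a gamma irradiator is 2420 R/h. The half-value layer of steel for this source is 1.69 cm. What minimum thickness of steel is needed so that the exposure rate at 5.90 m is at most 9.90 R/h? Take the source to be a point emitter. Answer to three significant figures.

At 5.90 m, distance alone gives 2420 × (1.35/5.90)² = 2420 × 0.05236 = 126.7 R/h.
Further attenuation needed: 126.7/9.90 = 12.80.
n = log₂(12.80) = 3.678 half-value layers.
Thickness = 3.678 × 1.69 cm = 6.216 cm.

6.22 cm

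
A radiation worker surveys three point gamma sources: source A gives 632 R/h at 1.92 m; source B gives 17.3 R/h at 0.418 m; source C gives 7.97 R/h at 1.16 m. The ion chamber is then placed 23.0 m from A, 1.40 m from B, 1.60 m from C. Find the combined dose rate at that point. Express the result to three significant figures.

By superposition, sum each source's inverse-square contribution:
A: 632 × (1.92/23.0)² = 4.404 R/h
B: 17.3 × (0.418/1.40)² = 1.542 R/h
C: 7.97 × (1.16/1.60)² = 4.189 R/h
Total = 4.404 + 1.542 + 4.189 = 10.13 R/h.

10.1 R/h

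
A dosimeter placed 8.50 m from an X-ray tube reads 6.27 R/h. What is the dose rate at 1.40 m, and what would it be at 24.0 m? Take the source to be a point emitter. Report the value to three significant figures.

Using I₁d₁² = I₂d₂²,
At 1.40 m: 6.27 × (8.50/1.40)² = 6.27 × 36.86 = 231.1 R/h
At 24.0 m: 231.1 × (1.40/24.0)² = 231.1 × 0.003403 = 0.7864 R/h.

231 R/h; 0.786 R/h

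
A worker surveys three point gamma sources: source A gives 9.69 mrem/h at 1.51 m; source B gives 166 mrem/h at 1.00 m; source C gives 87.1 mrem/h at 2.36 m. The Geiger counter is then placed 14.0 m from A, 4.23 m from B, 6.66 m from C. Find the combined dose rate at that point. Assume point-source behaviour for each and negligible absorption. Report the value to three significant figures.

20.3 mrem/h

Each source contributes Iᵢ·(dᵢ/rᵢ)²; contributions add.
A: 9.69 × (1.51/14.0)² = 0.1127 mrem/h
B: 166 × (1.00/4.23)² = 9.277 mrem/h
C: 87.1 × (2.36/6.66)² = 10.94 mrem/h
Total = 0.1127 + 9.277 + 10.94 = 20.33 mrem/h.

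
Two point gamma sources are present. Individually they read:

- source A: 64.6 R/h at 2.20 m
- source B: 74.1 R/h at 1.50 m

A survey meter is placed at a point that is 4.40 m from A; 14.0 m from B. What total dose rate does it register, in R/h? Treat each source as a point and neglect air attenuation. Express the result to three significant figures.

17.0 R/h

Each source contributes Iᵢ·(dᵢ/rᵢ)²; contributions add.
A: 64.6 × (2.20/4.40)² = 16.15 R/h
B: 74.1 × (1.50/14.0)² = 0.8506 R/h
Total = 16.15 + 0.8506 = 17.00 R/h.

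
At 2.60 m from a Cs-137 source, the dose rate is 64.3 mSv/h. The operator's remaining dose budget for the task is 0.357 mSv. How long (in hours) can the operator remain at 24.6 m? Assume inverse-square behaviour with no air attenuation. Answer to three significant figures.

0.497 h

Using I₁d₁² = I₂d₂², rate at 24.6 m:
(2.60/24.6)² = 0.01117, so 64.3 × 0.01117 = 0.7182 mSv/h.
Stay time = 0.357 mSv ÷ 0.7182 mSv/h = 0.4971 h.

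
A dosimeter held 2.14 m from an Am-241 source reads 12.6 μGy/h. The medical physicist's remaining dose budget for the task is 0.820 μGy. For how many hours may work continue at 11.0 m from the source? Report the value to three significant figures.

1.72 h

Applying the 1/r² law, rate at 11.0 m:
(2.14/11.0)² = 0.03785, so 12.6 × 0.03785 = 0.4769 μGy/h.
Stay time = 0.820 μGy ÷ 0.4769 μGy/h = 1.719 h.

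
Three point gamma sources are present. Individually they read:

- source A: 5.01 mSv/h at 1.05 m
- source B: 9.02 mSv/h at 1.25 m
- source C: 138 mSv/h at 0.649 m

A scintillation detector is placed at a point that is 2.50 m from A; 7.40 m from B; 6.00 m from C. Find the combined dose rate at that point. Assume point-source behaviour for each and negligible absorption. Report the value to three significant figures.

Each source contributes Iᵢ·(dᵢ/rᵢ)²; contributions add.
A: 5.01 × (1.05/2.50)² = 0.8838 mSv/h
B: 9.02 × (1.25/7.40)² = 0.2574 mSv/h
C: 138 × (0.649/6.00)² = 1.615 mSv/h
Total = 0.8838 + 0.2574 + 1.615 = 2.756 mSv/h.

2.76 mSv/h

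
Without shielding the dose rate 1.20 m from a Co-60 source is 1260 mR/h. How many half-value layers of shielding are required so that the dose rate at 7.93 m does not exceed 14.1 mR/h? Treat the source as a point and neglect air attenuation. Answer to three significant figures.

At 7.93 m, distance alone gives (1.20/7.93)² = 0.02290, so 1260 × 0.02290 = 28.85 mR/h.
Further attenuation needed: 28.85/14.1 = 2.046.
n = log₂(2.046) = 1.033 half-value layers.

1.03 half-value layers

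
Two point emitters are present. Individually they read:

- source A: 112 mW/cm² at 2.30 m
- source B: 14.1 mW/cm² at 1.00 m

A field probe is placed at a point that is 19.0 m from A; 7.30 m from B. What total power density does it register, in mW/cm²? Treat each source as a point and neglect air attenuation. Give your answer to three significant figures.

By superposition, sum each source's inverse-square contribution:
A: 112 × (2.30/19.0)² = 1.641 mW/cm²
B: 14.1 × (1.00/7.30)² = 0.2646 mW/cm²
Total = 1.641 + 0.2646 = 1.906 mW/cm².

1.91 mW/cm²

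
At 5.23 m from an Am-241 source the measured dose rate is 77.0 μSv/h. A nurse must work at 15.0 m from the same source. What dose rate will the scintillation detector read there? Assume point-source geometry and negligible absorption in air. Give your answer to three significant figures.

9.36 μSv/h

Using I₁d₁² = I₂d₂², scaling from 5.23 m to 15.0 m:
77.0 × (5.23/15.0)² = 77.0 × 0.1216 = 9.363 μSv/h.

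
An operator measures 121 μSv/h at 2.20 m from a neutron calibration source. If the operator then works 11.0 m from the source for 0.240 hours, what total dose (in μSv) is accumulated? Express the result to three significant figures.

By the inverse-square law, rate at 11.0 m:
121 × (2.20/11.0)² = 121 × 0.04000 = 4.840 μSv/h.
Dose = rate × time = 4.840 μSv/h × 0.2400 h = 1.162 μSv.

1.16 μSv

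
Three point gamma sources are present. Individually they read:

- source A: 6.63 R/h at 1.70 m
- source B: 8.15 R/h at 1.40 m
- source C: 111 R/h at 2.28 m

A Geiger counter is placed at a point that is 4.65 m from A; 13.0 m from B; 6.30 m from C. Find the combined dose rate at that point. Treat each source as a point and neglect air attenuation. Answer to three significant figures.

15.5 R/h

By superposition, sum each source's inverse-square contribution:
A: 6.63 × (1.70/4.65)² = 0.8861 R/h
B: 8.15 × (1.40/13.0)² = 0.09452 R/h
C: 111 × (2.28/6.30)² = 14.54 R/h
Total = 0.8861 + 0.09452 + 14.54 = 15.52 R/h.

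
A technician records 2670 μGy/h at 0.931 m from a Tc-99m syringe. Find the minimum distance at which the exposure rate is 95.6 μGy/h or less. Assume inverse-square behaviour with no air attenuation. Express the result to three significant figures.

Applying the 1/r² law, d₂ = d₁·√(I₁/I₂).
I₁/I₂ = 2670/95.6 = 27.93, so d₂ = 0.931 × √27.93 = 4.920 m.

4.92 m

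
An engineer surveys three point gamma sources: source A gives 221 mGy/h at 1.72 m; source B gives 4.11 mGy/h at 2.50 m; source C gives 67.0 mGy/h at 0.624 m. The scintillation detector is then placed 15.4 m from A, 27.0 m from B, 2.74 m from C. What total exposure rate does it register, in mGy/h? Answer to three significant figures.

6.27 mGy/h

By superposition, sum each source's inverse-square contribution:
A: 221 × (1.72/15.4)² = 2.757 mGy/h
B: 4.11 × (2.50/27.0)² = 0.03524 mGy/h
C: 67.0 × (0.624/2.74)² = 3.475 mGy/h
Total = 2.757 + 0.03524 + 3.475 = 6.267 mGy/h.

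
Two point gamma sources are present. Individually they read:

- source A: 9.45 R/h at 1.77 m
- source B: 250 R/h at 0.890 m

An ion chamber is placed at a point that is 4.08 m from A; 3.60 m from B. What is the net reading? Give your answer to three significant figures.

17.1 R/h

Each source contributes Iᵢ·(dᵢ/rᵢ)²; contributions add.
A: 9.45 × (1.77/4.08)² = 1.779 R/h
B: 250 × (0.890/3.60)² = 15.28 R/h
Total = 1.779 + 15.28 = 17.06 R/h.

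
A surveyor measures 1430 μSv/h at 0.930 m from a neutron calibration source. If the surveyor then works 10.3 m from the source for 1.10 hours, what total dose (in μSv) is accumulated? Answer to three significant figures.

12.8 μSv

By the inverse-square law, rate at 10.3 m:
(0.930/10.3)² = 0.008153, so 1430 × 0.008153 = 11.66 μSv/h.
Dose = rate × time = 11.66 μSv/h × 1.100 h = 12.83 μSv.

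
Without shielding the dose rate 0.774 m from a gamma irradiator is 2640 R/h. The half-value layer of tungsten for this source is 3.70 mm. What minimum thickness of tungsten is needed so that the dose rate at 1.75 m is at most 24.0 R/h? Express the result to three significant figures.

At 1.75 m, distance alone gives 2640 × (0.774/1.75)² = 2640 × 0.1956 = 516.4 R/h.
Further attenuation needed: 516.4/24.0 = 21.52.
n = log₂(21.52) = 4.428 half-value layers.
Thickness = 4.428 × 3.70 mm = 16.38 mm.

16.4 mm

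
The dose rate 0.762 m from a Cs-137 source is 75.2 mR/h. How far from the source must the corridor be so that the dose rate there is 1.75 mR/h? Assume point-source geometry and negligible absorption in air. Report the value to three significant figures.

5.00 m

By the inverse-square law, d₂ = d₁·√(I₁/I₂).
I₁/I₂ = 75.2/1.75 = 42.97, so d₂ = 0.762 × √42.97 = 4.995 m.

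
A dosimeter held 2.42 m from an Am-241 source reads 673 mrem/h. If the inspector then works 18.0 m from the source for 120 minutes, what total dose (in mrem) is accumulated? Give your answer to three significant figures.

24.3 mrem

Using I₁d₁² = I₂d₂², rate at 18.0 m:
673 × (2.42/18.0)² = 673 × 0.01808 = 12.17 mrem/h.
Dose = rate × time = 12.17 mrem/h × 2.000 h = 24.34 mrem.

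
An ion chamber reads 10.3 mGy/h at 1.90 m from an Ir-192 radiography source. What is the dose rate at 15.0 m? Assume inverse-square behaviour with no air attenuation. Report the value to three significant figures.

Since intensity falls as 1/r², the rate at 15.0 m is
10.3 × (1.90/15.0)² = 10.3 × 0.01604 = 0.1652 mGy/h.

0.165 mGy/h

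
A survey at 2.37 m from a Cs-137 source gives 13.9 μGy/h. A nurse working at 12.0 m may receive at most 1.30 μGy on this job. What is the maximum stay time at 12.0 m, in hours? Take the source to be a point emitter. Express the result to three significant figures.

2.40 h

Using I₁d₁² = I₂d₂², rate at 12.0 m:
13.9 × (2.37/12.0)² = 13.9 × 0.03901 = 0.5422 μGy/h.
Stay time = 1.30 μGy ÷ 0.5422 μGy/h = 2.398 h.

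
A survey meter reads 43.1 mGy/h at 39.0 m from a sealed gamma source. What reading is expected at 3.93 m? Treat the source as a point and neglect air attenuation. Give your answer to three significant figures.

4240 mGy/h

By the inverse-square law, the rate at 3.93 m is
(39.0/3.93)² = 98.48, so 43.1 × 98.48 = 4244 mGy/h.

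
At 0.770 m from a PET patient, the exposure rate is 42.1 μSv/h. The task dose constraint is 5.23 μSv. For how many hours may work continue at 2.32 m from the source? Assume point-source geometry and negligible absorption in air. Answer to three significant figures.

1.13 h

Applying the 1/r² law, rate at 2.32 m:
(0.770/2.32)² = 0.1102, so 42.1 × 0.1102 = 4.639 μSv/h.
Stay time = 5.23 μSv ÷ 4.639 μSv/h = 1.127 h.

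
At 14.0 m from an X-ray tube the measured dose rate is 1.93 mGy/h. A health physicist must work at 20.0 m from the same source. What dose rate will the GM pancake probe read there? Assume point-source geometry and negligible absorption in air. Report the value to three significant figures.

0.946 mGy/h

Since intensity falls as 1/r², scaling from 14.0 m to 20.0 m:
1.93 × (14.0/20.0)² = 1.93 × 0.4900 = 0.9457 mGy/h.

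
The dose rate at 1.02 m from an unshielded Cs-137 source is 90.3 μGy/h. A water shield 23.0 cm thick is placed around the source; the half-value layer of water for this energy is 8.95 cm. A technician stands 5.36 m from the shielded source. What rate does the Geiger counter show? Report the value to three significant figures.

0.551 μGy/h

Distance alone: 90.3 × (1.02/5.36)² = 90.3 × 0.03621 = 3.270 μGy/h.
Shield: 23.0/8.95 = 2.570 half-value layers → attenuation 2^(−2.570) = 0.1684.
Combined: 3.270 × 0.1684 = 0.5507 μGy/h.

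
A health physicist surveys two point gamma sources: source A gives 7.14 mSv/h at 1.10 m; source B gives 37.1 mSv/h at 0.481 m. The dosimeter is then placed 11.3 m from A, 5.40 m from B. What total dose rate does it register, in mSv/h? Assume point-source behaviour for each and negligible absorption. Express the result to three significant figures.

Each source contributes Iᵢ·(dᵢ/rᵢ)²; contributions add.
A: 7.14 × (1.10/11.3)² = 0.06766 mSv/h
B: 37.1 × (0.481/5.40)² = 0.2944 mSv/h
Total = 0.06766 + 0.2944 = 0.3621 mSv/h.

0.362 mSv/h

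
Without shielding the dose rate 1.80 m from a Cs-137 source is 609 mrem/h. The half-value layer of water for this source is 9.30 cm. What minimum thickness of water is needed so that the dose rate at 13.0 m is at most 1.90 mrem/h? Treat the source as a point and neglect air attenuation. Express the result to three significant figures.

24.4 cm

At 13.0 m, distance alone gives (1.80/13.0)² = 0.01917, so 609 × 0.01917 = 11.67 mrem/h.
Further attenuation needed: 11.67/1.90 = 6.142.
n = log₂(6.142) = 2.619 half-value layers.
Thickness = 2.619 × 9.30 cm = 24.36 cm.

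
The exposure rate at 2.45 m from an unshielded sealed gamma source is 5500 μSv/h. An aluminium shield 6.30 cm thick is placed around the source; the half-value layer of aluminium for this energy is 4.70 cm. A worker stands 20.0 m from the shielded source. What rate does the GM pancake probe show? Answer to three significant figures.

32.6 μSv/h

Distance alone: 5500 × (2.45/20.0)² = 5500 × 0.01501 = 82.56 μSv/h.
Shield: 6.30/4.70 = 1.340 half-value layers → attenuation 2^(−1.340) = 0.3950.
Combined: 82.56 × 0.3950 = 32.61 μSv/h.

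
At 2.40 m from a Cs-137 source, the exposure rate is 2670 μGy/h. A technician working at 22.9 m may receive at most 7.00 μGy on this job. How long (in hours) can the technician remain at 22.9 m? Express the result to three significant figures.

0.239 h

Using I₁d₁² = I₂d₂², rate at 22.9 m:
(2.40/22.9)² = 0.01098, so 2670 × 0.01098 = 29.32 μGy/h.
Stay time = 7.00 μGy ÷ 29.32 μGy/h = 0.2387 h.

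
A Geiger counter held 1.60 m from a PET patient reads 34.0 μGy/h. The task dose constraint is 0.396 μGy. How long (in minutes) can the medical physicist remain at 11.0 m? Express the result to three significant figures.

33.0 min

Applying the 1/r² law, rate at 11.0 m:
34.0 × (1.60/11.0)² = 34.0 × 0.02116 = 0.7194 μGy/h.
Stay time = 0.396 μGy ÷ 0.7194 μGy/h = 0.5505 h = 33.03 min.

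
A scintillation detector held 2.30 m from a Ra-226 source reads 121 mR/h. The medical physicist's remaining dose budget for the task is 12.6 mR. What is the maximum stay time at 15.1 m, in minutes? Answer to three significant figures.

By the inverse-square law, rate at 15.1 m:
121 × (2.30/15.1)² = 121 × 0.02320 = 2.807 mR/h.
Stay time = 12.6 mR ÷ 2.807 mR/h = 4.489 h = 269.3 min.

269 min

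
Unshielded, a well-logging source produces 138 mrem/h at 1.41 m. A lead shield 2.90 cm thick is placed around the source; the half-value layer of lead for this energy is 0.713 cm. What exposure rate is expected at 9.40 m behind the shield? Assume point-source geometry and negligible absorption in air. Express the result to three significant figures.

Distance alone: (1.41/9.40)² = 0.02250, so 138 × 0.02250 = 3.105 mrem/h.
Shield: 2.90/0.713 = 4.067 half-value layers → attenuation 2^(−4.067) = 0.05966.
Combined: 3.105 × 0.05966 = 0.1852 mrem/h.

0.185 mrem/h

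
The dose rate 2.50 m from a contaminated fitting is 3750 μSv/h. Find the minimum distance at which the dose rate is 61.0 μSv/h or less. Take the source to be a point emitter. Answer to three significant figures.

Intensity scales as (d₁/d₂)², so d₂ = d₁·√(I₁/I₂).
I₁/I₂ = 3750/61.0 = 61.48, so d₂ = 2.50 × √61.48 = 19.60 m.

19.6 m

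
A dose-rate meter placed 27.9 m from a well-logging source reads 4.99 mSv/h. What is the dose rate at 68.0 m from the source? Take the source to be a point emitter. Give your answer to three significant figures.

By the inverse-square law, scaling from 27.9 m to 68.0 m:
(27.9/68.0)² = 0.1683, so 4.99 × 0.1683 = 0.8398 mSv/h.

0.840 mSv/h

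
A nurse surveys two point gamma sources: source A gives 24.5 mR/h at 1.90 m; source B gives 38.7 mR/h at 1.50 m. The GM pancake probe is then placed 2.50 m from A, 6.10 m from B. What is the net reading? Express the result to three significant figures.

16.5 mR/h

Each source contributes Iᵢ·(dᵢ/rᵢ)²; contributions add.
A: 24.5 × (1.90/2.50)² = 14.15 mR/h
B: 38.7 × (1.50/6.10)² = 2.340 mR/h
Total = 14.15 + 2.340 = 16.49 mR/h.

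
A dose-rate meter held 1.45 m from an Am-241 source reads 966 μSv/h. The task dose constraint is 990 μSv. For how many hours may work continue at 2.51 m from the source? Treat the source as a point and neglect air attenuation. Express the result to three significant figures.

3.07 h

Applying the 1/r² law, rate at 2.51 m:
(1.45/2.51)² = 0.3337, so 966 × 0.3337 = 322.4 μSv/h.
Stay time = 990 μSv ÷ 322.4 μSv/h = 3.071 h.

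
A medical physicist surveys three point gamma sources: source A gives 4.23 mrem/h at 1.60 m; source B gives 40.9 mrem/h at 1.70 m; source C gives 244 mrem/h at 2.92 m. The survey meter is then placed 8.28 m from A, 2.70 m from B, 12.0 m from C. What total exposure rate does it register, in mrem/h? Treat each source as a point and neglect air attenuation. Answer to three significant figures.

By superposition, sum each source's inverse-square contribution:
A: 4.23 × (1.60/8.28)² = 0.1580 mrem/h
B: 40.9 × (1.70/2.70)² = 16.21 mrem/h
C: 244 × (2.92/12.0)² = 14.45 mrem/h
Total = 0.1580 + 16.21 + 14.45 = 30.82 mrem/h.

30.8 mrem/h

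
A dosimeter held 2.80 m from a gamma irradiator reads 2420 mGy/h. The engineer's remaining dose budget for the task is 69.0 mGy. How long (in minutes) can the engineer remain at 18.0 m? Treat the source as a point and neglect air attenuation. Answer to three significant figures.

Since intensity falls as 1/r², rate at 18.0 m:
(2.80/18.0)² = 0.02420, so 2420 × 0.02420 = 58.56 mGy/h.
Stay time = 69.0 mGy ÷ 58.56 mGy/h = 1.178 h = 70.68 min.

70.7 min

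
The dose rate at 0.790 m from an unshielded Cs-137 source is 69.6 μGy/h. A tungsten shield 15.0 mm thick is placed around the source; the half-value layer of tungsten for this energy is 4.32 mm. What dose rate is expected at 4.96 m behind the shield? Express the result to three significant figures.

Distance alone: 69.6 × (0.790/4.96)² = 69.6 × 0.02537 = 1.766 μGy/h.
Shield: 15.0/4.32 = 3.472 half-value layers → attenuation 2^(−3.472) = 0.09012.
Combined: 1.766 × 0.09012 = 0.1592 μGy/h.

0.159 μGy/h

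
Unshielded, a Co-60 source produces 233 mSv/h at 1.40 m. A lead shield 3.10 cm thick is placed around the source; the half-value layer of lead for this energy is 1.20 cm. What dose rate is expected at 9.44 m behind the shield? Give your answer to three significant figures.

0.855 mSv/h

Distance alone: (1.40/9.44)² = 0.02199, so 233 × 0.02199 = 5.124 mSv/h.
Shield: 3.10/1.20 = 2.583 half-value layers → attenuation 2^(−2.583) = 0.1669.
Combined: 5.124 × 0.1669 = 0.8552 mSv/h.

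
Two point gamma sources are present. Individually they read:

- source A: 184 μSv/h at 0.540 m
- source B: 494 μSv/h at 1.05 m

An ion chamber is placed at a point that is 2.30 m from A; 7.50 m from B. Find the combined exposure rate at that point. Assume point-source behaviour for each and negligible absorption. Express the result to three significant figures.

Each source contributes Iᵢ·(dᵢ/rᵢ)²; contributions add.
A: 184 × (0.540/2.30)² = 10.14 μSv/h
B: 494 × (1.05/7.50)² = 9.682 μSv/h
Total = 10.14 + 9.682 = 19.82 μSv/h.

19.8 μSv/h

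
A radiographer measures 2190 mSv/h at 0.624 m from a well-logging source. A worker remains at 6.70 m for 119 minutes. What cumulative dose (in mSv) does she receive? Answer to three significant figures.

37.7 mSv

Applying the 1/r² law, rate at 6.70 m:
(0.624/6.70)² = 0.008674, so 2190 × 0.008674 = 19.00 mSv/h.
Dose = rate × time = 19.00 mSv/h × 1.983 h = 37.68 mSv.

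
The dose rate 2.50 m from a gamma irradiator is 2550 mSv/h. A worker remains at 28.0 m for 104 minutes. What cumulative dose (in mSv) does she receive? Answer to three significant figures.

35.2 mSv

Applying the 1/r² law, rate at 28.0 m:
2550 × (2.50/28.0)² = 2550 × 0.007972 = 20.33 mSv/h.
Dose = rate × time = 20.33 mSv/h × 1.733 h = 35.23 mSv.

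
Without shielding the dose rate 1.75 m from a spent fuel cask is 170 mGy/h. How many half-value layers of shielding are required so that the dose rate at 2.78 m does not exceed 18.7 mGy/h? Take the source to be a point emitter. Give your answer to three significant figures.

At 2.78 m, distance alone gives 170 × (1.75/2.78)² = 170 × 0.3963 = 67.37 mGy/h.
Further attenuation needed: 67.37/18.7 = 3.603.
n = log₂(3.603) = 1.849 half-value layers.

1.85 half-value layers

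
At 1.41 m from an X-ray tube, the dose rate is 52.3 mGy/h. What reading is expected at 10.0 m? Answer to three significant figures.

1.04 mGy/h

By the inverse-square law, the rate at 10.0 m is
52.3 × (1.41/10.0)² = 52.3 × 0.01988 = 1.040 mGy/h.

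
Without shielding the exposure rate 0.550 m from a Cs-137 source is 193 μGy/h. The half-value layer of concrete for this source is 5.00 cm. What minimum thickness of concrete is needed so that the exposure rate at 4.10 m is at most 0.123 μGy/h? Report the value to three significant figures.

24.1 cm

At 4.10 m, distance alone gives (0.550/4.10)² = 0.01800, so 193 × 0.01800 = 3.474 μGy/h.
Further attenuation needed: 3.474/0.123 = 28.24.
n = log₂(28.24) = 4.820 half-value layers.
Thickness = 4.820 × 5.00 cm = 24.10 cm.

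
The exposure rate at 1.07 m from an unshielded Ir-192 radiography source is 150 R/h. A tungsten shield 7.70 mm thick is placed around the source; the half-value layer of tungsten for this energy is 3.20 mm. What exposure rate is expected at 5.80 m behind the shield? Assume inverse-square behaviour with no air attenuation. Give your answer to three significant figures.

Distance alone: (1.07/5.80)² = 0.03403, so 150 × 0.03403 = 5.104 R/h.
Shield: 7.70/3.20 = 2.406 half-value layers → attenuation 2^(−2.406) = 0.1887.
Combined: 5.104 × 0.1887 = 0.9631 R/h.

0.963 R/h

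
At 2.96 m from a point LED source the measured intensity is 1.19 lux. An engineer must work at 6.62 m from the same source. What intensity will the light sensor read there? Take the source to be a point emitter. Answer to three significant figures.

0.238 lux

Applying the 1/r² law, scaling from 2.96 m to 6.62 m:
(2.96/6.62)² = 0.1999, so 1.19 × 0.1999 = 0.2379 lux.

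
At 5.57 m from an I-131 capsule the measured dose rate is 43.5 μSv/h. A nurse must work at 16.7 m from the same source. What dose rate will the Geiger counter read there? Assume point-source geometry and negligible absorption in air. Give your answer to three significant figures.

By the inverse-square law, scaling from 5.57 m to 16.7 m:
43.5 × (5.57/16.7)² = 43.5 × 0.1112 = 4.837 μSv/h.

4.84 μSv/h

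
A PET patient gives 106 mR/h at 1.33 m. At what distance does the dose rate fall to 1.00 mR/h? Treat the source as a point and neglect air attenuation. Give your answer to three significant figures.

13.7 m

Applying the 1/r² law, d₂ = d₁·√(I₁/I₂).
I₁/I₂ = 106/1.00 = 106.0, so d₂ = 1.33 × √106.0 = 13.69 m.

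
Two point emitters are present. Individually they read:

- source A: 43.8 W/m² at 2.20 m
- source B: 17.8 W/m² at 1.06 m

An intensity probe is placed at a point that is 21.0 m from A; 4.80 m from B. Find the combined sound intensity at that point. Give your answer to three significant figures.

1.35 W/m²

By superposition, sum each source's inverse-square contribution:
A: 43.8 × (2.20/21.0)² = 0.4807 W/m²
B: 17.8 × (1.06/4.80)² = 0.8681 W/m²
Total = 0.4807 + 0.8681 = 1.349 W/m².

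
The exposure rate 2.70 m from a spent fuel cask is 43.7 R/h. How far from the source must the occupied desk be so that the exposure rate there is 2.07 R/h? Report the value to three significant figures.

Intensity scales as (d₁/d₂)², so d₂ = d₁·√(I₁/I₂).
I₁/I₂ = 43.7/2.07 = 21.11, so d₂ = 2.70 × √21.11 = 12.41 m.

12.4 m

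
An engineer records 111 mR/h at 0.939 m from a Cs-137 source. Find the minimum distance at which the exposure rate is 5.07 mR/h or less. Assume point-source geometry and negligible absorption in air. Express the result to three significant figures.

4.39 m

Since intensity falls as 1/r², d₂ = d₁·√(I₁/I₂).
I₁/I₂ = 111/5.07 = 21.89, so d₂ = 0.939 × √21.89 = 4.393 m.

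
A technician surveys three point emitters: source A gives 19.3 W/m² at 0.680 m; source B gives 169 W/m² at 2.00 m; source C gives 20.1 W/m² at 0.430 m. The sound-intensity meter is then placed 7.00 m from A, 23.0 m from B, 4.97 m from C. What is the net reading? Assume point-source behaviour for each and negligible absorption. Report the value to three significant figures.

By superposition, sum each source's inverse-square contribution:
A: 19.3 × (0.680/7.00)² = 0.1821 W/m²
B: 169 × (2.00/23.0)² = 1.278 W/m²
C: 20.1 × (0.430/4.97)² = 0.1505 W/m²
Total = 0.1821 + 1.278 + 0.1505 = 1.611 W/m².

1.61 W/m²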